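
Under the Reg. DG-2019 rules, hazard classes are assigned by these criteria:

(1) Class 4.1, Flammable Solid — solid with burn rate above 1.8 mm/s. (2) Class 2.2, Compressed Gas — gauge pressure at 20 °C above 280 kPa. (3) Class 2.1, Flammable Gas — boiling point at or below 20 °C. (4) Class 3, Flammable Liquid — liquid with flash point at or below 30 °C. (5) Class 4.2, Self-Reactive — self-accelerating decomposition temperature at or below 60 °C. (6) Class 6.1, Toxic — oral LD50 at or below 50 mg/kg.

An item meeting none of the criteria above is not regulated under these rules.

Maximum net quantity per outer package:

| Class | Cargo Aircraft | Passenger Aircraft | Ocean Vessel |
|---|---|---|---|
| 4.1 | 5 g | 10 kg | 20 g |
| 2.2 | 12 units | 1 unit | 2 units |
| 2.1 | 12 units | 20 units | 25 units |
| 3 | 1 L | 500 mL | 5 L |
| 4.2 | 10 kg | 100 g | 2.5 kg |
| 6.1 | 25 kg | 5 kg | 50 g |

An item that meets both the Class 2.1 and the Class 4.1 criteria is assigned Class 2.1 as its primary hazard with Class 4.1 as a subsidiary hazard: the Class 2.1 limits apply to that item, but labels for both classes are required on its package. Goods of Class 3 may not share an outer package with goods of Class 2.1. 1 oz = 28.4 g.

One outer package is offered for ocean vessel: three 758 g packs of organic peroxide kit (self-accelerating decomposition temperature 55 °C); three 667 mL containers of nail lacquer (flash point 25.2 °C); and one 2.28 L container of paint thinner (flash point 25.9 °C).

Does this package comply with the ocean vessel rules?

Yes

The organic peroxide kit has self-accelerating decomposition temperature 55 °C, which is ≤ 60 °C, so it is Class 4.2 (Self-Reactive).
Nail lacquer: flash point 25.2 °C ≤ 30 °C → Class 3 (Flammable Liquid).
Paint thinner: flash point 25.9 °C ≤ 30 °C → Class 3 (Flammable Liquid).
Class 3 net quantity: (three 667 mL containers = 2.001 L) + 2.28 L = 4.281 L.
That is within the Class 3 ocean vessel limit of 5 L.
Class 4.2 quantity: three 758 g packs = 2.274 kg.
2.274 kg ≤ 2.5 kg (ocean vessel limit, Class 4.2) — within limit.
The segregation rule (Class 3 with Class 2.1) does not apply to Class 3 with Class 4.2.
Every hazard class is within its ocean vessel limit and no segregation rule is violated.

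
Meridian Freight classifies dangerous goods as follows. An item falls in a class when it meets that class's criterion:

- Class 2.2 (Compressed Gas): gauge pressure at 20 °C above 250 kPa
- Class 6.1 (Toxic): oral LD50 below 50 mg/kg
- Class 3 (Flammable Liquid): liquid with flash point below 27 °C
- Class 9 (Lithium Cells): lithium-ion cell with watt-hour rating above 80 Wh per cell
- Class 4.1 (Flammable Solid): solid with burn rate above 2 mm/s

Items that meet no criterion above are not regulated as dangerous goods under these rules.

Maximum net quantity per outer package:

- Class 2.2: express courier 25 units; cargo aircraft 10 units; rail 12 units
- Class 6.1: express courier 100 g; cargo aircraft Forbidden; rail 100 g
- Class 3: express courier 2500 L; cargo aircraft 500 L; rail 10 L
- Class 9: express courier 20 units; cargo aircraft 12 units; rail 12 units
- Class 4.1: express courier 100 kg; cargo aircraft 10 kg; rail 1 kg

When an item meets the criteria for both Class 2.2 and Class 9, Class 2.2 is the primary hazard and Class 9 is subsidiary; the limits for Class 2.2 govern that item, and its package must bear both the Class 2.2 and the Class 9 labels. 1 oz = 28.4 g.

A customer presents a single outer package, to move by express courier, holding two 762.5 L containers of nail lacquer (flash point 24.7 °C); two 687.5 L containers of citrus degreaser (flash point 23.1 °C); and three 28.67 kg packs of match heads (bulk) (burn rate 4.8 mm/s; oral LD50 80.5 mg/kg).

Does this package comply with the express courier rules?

Nail lacquer: flash point 24.7 °C < 27 °C → Class 3 (Flammable Liquid).
The citrus degreaser has flash point 23.1 °C, which is < 27 °C, so it is Class 3 (Flammable Liquid).
Burn rate 4.8 mm/s meets the Class 4.1 criterion (Flammable Solid), so the match heads (bulk) are Class 4.1.
Class 3 net quantity: (two 762.5 L containers = 1525 L) + (two 687.5 L containers = 1375 L) = 2900 L.
2900 L exceeds the express courier limit of 2500 L for Class 3.
Class 4.1 quantity: three 28.67 kg packs = 86.01 kg.
86.01 kg is within the express courier limit of 100 kg for Class 4.1.

No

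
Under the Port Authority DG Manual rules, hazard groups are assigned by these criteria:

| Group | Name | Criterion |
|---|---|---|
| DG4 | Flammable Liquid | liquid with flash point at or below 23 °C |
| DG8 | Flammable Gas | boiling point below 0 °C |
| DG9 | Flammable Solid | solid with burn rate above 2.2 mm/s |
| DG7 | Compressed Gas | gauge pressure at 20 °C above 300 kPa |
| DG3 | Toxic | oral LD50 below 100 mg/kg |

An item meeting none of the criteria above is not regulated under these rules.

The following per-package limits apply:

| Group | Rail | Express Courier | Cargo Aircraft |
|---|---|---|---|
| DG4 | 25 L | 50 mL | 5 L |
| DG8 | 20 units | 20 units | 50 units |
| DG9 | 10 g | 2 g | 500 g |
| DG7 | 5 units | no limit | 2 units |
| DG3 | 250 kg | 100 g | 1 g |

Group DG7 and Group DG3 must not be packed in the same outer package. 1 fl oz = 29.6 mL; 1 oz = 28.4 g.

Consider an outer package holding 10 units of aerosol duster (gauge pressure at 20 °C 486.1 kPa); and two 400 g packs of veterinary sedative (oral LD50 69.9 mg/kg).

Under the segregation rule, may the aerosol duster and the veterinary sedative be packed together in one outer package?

With gauge pressure at 20 °C 486.1 kPa (> 300 kPa), the aerosol duster falls in Group DG7.
The veterinary sedative has oral LD50 69.9 mg/kg, which is < 100 mg/kg, so it is Group DG3 (Toxic).
Group DG7 and Group DG3 may not share an outer package.

No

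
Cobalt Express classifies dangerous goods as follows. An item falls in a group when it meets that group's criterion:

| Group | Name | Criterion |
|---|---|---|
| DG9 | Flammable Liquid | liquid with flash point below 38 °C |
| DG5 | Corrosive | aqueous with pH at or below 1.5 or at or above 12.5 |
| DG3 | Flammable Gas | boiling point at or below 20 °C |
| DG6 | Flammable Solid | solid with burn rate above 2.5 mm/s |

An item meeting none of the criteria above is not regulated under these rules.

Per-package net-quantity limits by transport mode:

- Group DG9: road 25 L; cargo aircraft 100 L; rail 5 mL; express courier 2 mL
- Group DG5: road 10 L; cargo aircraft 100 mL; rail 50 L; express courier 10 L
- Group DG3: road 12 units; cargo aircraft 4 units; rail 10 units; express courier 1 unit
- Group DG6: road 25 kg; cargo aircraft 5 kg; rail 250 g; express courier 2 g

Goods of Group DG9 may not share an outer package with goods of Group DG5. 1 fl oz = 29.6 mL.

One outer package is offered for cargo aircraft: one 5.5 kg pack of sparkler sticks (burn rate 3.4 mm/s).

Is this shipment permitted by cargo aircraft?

No

The sparkler sticks have burn rate 3.4 mm/s, which is > 2.5 mm/s, so they are Group DG6 (Flammable Solid).
Group DG6 quantity: 5.5 kg.
That exceeds the Group DG6 cargo aircraft limit of 5 kg.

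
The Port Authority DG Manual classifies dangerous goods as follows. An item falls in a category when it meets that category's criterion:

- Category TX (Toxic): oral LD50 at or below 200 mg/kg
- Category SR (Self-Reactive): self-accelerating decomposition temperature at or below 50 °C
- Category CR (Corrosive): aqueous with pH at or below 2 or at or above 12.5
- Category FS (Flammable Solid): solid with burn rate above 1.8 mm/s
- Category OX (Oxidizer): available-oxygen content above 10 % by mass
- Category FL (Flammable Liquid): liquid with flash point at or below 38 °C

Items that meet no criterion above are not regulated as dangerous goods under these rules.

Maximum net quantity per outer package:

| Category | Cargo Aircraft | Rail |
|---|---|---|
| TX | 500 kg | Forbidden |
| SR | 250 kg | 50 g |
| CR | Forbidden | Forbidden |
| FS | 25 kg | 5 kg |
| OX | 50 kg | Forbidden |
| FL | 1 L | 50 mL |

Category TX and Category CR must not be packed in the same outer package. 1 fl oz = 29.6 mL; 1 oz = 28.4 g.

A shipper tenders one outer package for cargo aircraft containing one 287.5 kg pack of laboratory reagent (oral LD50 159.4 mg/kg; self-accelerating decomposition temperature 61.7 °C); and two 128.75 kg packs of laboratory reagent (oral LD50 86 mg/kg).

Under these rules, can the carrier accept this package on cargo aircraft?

With oral LD50 159.4 mg/kg (≤ 200 mg/kg), the laboratory reagent falls in Category TX.
With oral LD50 86 mg/kg (≤ 200 mg/kg), the laboratory reagent falls in Category TX.
Category TX net quantity: 287.5 kg + (two 128.75 kg packs = 257.5 kg) = 545 kg.
545 kg > 500 kg (cargo aircraft limit, Category TX) — over the limit.

No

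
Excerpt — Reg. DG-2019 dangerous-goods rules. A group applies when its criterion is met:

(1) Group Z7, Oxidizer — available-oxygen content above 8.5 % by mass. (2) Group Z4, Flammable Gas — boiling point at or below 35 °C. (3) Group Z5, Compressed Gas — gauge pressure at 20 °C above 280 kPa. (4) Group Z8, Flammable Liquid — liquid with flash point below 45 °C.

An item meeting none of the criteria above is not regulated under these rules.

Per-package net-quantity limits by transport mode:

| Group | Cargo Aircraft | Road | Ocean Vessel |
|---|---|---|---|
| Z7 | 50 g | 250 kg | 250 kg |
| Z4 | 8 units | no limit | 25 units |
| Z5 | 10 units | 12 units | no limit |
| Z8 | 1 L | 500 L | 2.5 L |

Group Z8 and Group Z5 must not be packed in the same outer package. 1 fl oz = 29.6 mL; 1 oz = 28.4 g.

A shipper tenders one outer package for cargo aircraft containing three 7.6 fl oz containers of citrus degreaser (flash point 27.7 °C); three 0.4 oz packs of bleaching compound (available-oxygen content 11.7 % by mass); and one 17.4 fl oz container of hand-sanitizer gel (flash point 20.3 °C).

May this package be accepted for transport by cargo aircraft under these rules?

The citrus degreaser has flash point 27.7 °C, which is < 45 °C, so it is Group Z8 (Flammable Liquid).
Bleaching compound: available-oxygen content 11.7 % by mass > 8.5 % by mass → Group Z7 (Oxidizer).
With flash point 20.3 °C (< 45 °C), the hand-sanitizer gel falls in Group Z8.
Group Z8 net quantity: (three 7.6 fl oz containers = 674.88 mL) + (one 17.4 fl oz container = 515.04 mL) = 1189.92 mL.
That exceeds the Group Z8 cargo aircraft limit of 1 L.
Group Z7 quantity: three 0.4 oz packs = 34.08 g.
That is within the Group Z7 cargo aircraft limit of 50 g.
The segregation rule (Group Z8 with Group Z5) does not apply to Group Z8 with Group Z7.

No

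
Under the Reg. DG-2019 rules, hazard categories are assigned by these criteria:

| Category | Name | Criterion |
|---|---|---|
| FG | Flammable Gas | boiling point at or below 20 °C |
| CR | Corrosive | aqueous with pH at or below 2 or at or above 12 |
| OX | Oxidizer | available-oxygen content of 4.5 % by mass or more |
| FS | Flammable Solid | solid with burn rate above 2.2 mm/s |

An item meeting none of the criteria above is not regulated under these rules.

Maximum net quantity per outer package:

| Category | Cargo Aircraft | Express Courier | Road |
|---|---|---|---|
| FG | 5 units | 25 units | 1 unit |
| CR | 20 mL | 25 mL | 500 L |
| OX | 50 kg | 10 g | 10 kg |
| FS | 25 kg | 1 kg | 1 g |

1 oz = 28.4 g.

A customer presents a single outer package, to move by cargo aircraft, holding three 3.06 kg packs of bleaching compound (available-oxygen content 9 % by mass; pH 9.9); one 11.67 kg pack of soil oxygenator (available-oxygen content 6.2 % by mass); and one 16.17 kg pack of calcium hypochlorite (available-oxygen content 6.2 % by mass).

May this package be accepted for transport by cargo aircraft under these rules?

Yes

With available-oxygen content 9 % by mass (≥ 4.5 % by mass), the bleaching compound falls in Category OX.
The soil oxygenator has available-oxygen content 6.2 % by mass, which is ≥ 4.5 % by mass, so it is Category OX (Oxidizer).
The calcium hypochlorite has available-oxygen content 6.2 % by mass, which is ≥ 4.5 % by mass, so it is Category OX (Oxidizer).
Total Category OX: (three 3.06 kg packs = 9.18 kg) + 11.67 kg + 16.17 kg = 37.02 kg.
37.02 kg ≤ 50 kg (cargo aircraft limit, Category OX) — within limit.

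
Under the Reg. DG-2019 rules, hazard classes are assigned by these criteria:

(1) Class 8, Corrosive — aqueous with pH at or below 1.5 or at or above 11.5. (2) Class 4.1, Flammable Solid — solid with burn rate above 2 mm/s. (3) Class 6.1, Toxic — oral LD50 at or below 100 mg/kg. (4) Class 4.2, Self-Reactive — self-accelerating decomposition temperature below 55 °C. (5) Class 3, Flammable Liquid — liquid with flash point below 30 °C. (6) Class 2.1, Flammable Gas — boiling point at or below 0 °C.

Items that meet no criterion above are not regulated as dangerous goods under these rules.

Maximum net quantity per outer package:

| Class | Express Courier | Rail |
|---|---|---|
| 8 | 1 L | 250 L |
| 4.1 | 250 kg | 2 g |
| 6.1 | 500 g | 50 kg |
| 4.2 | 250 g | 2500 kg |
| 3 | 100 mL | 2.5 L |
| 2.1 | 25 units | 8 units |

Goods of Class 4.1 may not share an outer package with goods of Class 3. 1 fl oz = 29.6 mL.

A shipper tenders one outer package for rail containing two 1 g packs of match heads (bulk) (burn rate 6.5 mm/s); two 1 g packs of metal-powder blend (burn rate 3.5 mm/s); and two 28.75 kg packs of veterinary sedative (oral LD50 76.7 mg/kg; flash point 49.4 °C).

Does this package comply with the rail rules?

Match heads (bulk): burn rate 6.5 mm/s > 2 mm/s → Class 4.1 (Flammable Solid).
With burn rate 3.5 mm/s (> 2 mm/s), the metal-powder blend falls in Class 4.1.
With oral LD50 76.7 mg/kg (≤ 100 mg/kg), the veterinary sedative falls in Class 6.1.
Class 6.1 quantity: two 28.75 kg packs = 57.5 kg.
57.5 kg exceeds the rail limit of 50 kg for Class 6.1.
Class 4.1 net quantity: (two 1 g packs = 2 g) + (two 1 g packs = 2 g) = 4 g.
That exceeds the Class 4.1 rail limit of 2 g.
The segregation rule (Class 4.1 with Class 3) does not apply to Class 6.1 with Class 4.1.

No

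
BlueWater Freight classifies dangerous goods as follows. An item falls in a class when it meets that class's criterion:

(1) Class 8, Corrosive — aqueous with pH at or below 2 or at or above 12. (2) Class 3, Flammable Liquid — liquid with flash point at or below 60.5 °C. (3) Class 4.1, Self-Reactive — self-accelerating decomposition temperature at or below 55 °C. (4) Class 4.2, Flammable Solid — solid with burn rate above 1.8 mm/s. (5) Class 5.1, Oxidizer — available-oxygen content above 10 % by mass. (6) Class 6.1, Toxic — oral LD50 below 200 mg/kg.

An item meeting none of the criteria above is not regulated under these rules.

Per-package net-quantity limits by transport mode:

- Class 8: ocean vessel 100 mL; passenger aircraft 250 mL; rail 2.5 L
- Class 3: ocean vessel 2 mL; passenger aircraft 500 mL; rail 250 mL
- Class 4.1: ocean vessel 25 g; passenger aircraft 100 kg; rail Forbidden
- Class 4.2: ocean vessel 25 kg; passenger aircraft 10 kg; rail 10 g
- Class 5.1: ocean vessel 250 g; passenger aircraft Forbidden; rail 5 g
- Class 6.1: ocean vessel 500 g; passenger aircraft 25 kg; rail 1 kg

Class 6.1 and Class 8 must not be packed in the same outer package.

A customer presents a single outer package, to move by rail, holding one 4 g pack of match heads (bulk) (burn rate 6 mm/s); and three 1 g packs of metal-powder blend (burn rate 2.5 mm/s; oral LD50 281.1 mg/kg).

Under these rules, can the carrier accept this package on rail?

Yes

The match heads (bulk) have burn rate 6 mm/s, which is > 1.8 mm/s, so they are Class 4.2 (Flammable Solid).
Burn rate 2.5 mm/s meets the Class 4.2 criterion (Flammable Solid), so the metal-powder blend is Class 4.2.
Total Class 4.2: 4 g + (three 1 g packs = 3 g) = 7 g.
That is within the Class 4.2 rail limit of 10 g.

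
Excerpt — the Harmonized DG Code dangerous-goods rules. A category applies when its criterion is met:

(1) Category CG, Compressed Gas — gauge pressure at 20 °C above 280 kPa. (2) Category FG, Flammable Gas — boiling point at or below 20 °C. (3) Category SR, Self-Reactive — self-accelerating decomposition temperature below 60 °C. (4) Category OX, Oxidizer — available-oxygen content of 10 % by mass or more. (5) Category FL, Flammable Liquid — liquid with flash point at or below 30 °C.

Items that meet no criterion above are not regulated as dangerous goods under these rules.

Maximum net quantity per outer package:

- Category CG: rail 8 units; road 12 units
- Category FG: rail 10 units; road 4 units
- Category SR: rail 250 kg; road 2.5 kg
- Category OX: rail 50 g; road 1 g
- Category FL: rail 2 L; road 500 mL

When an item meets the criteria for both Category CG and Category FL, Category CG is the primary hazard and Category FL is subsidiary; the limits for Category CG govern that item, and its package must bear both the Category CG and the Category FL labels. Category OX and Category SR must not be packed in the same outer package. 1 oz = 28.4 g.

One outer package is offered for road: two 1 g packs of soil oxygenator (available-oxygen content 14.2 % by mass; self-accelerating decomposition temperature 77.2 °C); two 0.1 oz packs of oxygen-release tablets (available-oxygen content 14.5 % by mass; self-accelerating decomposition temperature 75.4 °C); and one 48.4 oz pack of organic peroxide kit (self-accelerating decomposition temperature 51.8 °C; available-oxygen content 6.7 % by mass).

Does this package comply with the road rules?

With available-oxygen content 14.2 % by mass (≥ 10 % by mass), the soil oxygenator falls in Category OX.
With available-oxygen content 14.5 % by mass (≥ 10 % by mass), the oxygen-release tablets fall in Category OX.
The organic peroxide kit has self-accelerating decomposition temperature 51.8 °C, which is < 60 °C, so it is Category SR (Self-Reactive).
Total Category OX: (two 1 g packs = 2 g) + (two 0.1 oz packs = 5.68 g) = 7.68 g.
7.68 g > 1 g (road limit, Category OX) — over the limit.
Category SR quantity: one 48.4 oz pack = 1374.56 g.
That is within the Category SR road limit of 2.5 kg.
Category OX and Category SR may not share an outer package.

No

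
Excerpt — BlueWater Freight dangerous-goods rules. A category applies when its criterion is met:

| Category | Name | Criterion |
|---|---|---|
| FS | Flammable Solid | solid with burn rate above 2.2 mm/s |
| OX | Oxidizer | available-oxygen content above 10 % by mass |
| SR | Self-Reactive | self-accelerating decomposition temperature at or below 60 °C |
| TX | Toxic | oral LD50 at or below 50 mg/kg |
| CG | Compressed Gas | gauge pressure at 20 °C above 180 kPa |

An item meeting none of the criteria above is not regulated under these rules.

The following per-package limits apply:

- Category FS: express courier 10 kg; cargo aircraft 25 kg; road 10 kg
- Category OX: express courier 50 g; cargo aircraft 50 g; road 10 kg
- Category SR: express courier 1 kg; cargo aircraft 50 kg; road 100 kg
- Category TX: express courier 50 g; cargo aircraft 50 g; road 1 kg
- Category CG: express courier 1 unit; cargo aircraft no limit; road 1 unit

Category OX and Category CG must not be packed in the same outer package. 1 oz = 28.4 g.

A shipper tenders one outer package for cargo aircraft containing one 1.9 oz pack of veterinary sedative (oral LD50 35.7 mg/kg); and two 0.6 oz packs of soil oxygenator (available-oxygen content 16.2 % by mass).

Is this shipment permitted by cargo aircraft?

No

With oral LD50 35.7 mg/kg (≤ 50 mg/kg), the veterinary sedative falls in Category TX.
Available-oxygen content 16.2 % by mass meets the Category OX criterion (Oxidizer), so the soil oxygenator is Category OX.
Category TX quantity: one 1.9 oz pack = 53.96 g.
53.96 g > 50 g (cargo aircraft limit, Category TX) — over the limit.
Category OX quantity: two 0.6 oz packs = 34.08 g.
34.08 g is within the cargo aircraft limit of 50 g for Category OX.
The segregation rule (Category OX with Category CG) does not apply to Category TX with Category OX.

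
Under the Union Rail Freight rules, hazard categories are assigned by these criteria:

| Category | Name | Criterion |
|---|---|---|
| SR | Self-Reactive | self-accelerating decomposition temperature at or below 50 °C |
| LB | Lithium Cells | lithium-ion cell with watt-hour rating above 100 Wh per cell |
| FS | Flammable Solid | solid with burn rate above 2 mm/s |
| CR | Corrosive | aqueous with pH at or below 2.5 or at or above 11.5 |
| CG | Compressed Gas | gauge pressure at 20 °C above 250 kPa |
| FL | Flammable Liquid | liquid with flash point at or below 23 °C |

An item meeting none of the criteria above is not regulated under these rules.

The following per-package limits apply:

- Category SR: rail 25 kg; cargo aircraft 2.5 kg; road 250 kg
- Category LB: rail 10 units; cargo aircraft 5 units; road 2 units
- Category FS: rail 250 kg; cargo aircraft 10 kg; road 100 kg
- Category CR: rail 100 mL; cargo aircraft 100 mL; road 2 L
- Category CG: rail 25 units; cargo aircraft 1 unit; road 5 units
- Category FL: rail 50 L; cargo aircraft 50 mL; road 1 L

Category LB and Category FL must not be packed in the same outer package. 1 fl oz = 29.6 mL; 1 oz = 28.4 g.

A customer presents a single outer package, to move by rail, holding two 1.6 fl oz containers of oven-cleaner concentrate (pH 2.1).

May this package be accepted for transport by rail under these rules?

pH 2.1 meets the Category CR criterion (Corrosive), so the oven-cleaner concentrate is Category CR.
Category CR quantity: two 1.6 fl oz containers = 94.72 mL.
94.72 mL is within the rail limit of 100 mL for Category CR.

Yes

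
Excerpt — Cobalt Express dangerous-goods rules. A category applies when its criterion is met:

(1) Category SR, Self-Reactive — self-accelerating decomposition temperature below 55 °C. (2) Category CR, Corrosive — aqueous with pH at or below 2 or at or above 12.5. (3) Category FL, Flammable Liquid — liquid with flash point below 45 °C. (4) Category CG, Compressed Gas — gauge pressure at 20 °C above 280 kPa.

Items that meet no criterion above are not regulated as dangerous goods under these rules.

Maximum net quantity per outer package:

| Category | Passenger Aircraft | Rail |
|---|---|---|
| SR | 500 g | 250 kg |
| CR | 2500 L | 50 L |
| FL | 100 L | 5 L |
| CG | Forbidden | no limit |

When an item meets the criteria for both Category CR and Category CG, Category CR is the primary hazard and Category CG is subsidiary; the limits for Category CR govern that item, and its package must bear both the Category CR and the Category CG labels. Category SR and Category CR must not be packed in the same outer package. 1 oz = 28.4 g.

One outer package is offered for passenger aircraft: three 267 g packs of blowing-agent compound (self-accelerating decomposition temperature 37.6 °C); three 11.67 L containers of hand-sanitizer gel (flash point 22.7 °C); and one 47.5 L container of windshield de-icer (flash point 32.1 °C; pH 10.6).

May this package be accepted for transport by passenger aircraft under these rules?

No

Blowing-agent compound: self-accelerating decomposition temperature 37.6 °C < 55 °C → Category SR (Self-Reactive).
With flash point 22.7 °C (< 45 °C), the hand-sanitizer gel falls in Category FL.
Windshield de-icer: flash point 32.1 °C < 45 °C → Category FL (Flammable Liquid).
Total Category FL: (three 11.67 L containers = 35.01 L) + 47.5 L = 82.51 L.
82.51 L ≤ 100 L (passenger aircraft limit, Category FL) — within limit.
Category SR quantity: three 267 g packs = 801 g.
801 g exceeds the passenger aircraft limit of 500 g for Category SR.
The segregation rule (Category SR with Category CR) does not apply to Category FL with Category SR.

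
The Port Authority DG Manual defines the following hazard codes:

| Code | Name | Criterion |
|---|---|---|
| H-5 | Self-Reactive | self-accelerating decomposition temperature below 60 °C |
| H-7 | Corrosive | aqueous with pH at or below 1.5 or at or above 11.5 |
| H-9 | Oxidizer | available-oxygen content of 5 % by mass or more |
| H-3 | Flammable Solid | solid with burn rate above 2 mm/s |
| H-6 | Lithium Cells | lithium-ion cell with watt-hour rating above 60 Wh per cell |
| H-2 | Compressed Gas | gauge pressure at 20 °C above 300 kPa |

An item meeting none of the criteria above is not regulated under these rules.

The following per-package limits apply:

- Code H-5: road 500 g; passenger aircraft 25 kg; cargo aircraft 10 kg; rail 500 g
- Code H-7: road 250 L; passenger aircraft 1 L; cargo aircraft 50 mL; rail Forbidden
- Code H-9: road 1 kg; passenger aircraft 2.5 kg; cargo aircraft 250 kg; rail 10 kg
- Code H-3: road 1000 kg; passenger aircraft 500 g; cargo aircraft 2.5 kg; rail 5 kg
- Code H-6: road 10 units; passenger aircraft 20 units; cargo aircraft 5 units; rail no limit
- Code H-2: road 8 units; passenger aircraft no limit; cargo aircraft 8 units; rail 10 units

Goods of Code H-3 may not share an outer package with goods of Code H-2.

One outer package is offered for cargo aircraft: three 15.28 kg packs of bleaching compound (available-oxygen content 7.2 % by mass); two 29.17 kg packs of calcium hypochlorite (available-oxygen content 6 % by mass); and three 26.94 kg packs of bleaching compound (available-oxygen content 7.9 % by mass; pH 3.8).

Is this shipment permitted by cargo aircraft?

The bleaching compound has available-oxygen content 7.2 % by mass, which is ≥ 5 % by mass, so it is Code H-9 (Oxidizer).
The calcium hypochlorite has available-oxygen content 6 % by mass, which is ≥ 5 % by mass, so it is Code H-9 (Oxidizer).
With available-oxygen content 7.9 % by mass (≥ 5 % by mass), the bleaching compound falls in Code H-9.
Code H-9 net quantity: (three 15.28 kg packs = 45.84 kg) + (two 29.17 kg packs = 58.34 kg) + (three 26.94 kg packs = 80.82 kg) = 185 kg.
185 kg is within the cargo aircraft limit of 250 kg for Code H-9.

Yes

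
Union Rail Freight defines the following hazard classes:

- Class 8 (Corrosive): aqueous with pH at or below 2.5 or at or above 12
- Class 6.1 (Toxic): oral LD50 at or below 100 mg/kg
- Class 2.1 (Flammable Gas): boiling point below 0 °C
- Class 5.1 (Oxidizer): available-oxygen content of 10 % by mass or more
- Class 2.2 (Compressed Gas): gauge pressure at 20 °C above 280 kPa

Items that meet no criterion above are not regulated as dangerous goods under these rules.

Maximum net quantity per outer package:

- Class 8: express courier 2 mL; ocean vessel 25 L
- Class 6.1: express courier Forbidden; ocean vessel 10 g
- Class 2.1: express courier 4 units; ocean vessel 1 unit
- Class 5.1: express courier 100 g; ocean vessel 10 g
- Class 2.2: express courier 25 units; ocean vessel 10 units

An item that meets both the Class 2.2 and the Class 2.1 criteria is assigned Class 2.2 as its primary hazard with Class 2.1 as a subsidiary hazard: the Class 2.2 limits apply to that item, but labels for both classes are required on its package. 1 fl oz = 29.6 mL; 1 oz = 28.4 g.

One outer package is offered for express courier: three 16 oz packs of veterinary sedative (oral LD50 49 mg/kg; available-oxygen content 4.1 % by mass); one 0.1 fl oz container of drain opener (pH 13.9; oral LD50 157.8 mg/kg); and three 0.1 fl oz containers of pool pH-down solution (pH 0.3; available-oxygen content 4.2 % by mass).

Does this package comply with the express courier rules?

No

Veterinary sedative: oral LD50 49 mg/kg ≤ 100 mg/kg → Class 6.1 (Toxic).
With pH 13.9 (≥ 12), the drain opener falls in Class 8.
Pool pH-down solution: pH 0.3 ≤ 2.5 → Class 8 (Corrosive).
Class 8 net quantity: (one 0.1 fl oz container = 2.96 mL) + (three 0.1 fl oz containers = 8.88 mL) = 11.84 mL.
11.84 mL exceeds the express courier limit of 2 mL for Class 8.
Class 6.1 quantity: three 16 oz packs = 1363.2 g.
By express courier, Class 6.1 is Forbidden regardless of quantity.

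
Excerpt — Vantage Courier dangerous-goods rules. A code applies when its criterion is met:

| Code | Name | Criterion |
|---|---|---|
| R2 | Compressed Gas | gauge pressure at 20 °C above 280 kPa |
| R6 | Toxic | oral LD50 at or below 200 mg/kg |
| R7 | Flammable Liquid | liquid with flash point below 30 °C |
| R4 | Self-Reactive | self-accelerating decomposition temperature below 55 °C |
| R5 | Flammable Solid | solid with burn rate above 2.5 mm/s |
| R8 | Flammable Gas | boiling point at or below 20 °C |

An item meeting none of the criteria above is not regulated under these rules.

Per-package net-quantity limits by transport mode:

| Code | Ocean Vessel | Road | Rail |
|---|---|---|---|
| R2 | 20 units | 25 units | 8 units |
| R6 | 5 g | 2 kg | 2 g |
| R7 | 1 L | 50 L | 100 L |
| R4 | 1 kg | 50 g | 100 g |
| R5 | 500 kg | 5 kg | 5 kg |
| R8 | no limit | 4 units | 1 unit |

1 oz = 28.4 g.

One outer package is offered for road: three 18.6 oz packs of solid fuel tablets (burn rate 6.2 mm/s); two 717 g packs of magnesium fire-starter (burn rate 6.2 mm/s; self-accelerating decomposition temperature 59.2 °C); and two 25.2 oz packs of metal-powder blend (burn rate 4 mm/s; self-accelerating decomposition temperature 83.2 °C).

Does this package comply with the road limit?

Yes

The solid fuel tablets have burn rate 6.2 mm/s, which is > 2.5 mm/s, so they are Code R5 (Flammable Solid).
Magnesium fire-starter: burn rate 6.2 mm/s > 2.5 mm/s → Code R5 (Flammable Solid).
With burn rate 4 mm/s (> 2.5 mm/s), the metal-powder blend falls in Code R5.
Code R5 net quantity: (three 18.6 oz packs = 1584.72 g) + (two 717 g packs = 1.434 kg) + (two 25.2 oz packs = 1431.36 g) = 4450.08 g.
4450.08 g ≤ 5 kg (road limit, Code R5) — within limit.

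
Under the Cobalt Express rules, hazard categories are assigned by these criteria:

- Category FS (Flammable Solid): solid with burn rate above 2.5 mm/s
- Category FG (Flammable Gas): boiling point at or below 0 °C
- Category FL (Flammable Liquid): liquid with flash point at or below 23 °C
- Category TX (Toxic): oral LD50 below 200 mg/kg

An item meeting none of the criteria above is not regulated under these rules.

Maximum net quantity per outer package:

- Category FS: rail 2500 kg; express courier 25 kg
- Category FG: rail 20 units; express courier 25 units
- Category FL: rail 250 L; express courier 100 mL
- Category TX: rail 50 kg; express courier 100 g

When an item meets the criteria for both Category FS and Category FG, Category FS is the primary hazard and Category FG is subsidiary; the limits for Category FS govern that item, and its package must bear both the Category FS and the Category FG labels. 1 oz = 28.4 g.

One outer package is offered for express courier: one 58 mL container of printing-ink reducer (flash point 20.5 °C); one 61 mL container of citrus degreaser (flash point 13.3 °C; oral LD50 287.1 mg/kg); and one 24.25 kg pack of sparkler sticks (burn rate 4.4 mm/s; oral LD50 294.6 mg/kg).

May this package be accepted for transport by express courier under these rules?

Printing-ink reducer: flash point 20.5 °C ≤ 23 °C → Category FL (Flammable Liquid).
Flash point 13.3 °C meets the Category FL criterion (Flammable Liquid), so the citrus degreaser is Category FL.
With burn rate 4.4 mm/s (> 2.5 mm/s), the sparkler sticks fall in Category FS.
Total Category FL: 58 mL + 61 mL = 119 mL.
119 mL exceeds the express courier limit of 100 mL for Category FL.
Category FS quantity: 24.25 kg.
24.25 kg ≤ 25 kg (express courier limit, Category FS) — within limit.

No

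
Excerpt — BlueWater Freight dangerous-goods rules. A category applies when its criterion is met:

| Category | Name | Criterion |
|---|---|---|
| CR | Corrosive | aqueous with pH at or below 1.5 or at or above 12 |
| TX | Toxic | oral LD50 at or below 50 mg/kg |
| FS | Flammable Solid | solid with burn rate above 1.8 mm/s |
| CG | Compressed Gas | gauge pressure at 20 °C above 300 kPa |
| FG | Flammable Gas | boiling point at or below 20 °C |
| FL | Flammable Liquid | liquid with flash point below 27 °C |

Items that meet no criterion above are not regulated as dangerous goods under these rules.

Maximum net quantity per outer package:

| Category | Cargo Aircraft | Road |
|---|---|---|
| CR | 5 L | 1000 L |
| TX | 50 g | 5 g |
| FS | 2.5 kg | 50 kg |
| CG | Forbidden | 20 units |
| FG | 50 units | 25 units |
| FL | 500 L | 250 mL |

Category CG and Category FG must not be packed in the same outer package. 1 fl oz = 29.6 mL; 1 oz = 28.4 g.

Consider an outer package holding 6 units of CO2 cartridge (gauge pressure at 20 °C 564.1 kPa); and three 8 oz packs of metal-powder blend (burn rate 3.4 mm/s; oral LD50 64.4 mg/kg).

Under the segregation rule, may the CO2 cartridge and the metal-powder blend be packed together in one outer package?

CO2 cartridge: gauge pressure at 20 °C 564.1 kPa > 300 kPa → Category CG (Compressed Gas).
The metal-powder blend has burn rate 3.4 mm/s, which is > 1.8 mm/s, so it is Category FS (Flammable Solid).
No segregation rule bars Category CG with Category FS.

Yes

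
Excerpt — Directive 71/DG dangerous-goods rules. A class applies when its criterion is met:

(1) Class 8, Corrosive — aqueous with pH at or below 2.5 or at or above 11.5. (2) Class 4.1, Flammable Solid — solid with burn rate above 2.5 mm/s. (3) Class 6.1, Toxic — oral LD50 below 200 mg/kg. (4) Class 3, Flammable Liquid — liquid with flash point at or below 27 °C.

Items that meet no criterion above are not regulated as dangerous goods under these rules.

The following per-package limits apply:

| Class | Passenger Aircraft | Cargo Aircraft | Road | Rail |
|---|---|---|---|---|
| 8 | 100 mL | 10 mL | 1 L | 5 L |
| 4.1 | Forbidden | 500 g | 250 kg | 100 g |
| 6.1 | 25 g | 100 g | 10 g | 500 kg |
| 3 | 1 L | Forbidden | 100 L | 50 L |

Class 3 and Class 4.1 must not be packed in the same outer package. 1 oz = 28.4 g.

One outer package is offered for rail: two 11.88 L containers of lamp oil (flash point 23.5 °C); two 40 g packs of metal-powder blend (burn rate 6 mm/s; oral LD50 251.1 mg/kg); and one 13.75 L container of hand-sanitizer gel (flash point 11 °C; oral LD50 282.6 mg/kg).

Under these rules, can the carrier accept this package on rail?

With flash point 23.5 °C (≤ 27 °C), the lamp oil falls in Class 3.
Metal-powder blend: burn rate 6 mm/s > 2.5 mm/s → Class 4.1 (Flammable Solid).
With flash point 11 °C (≤ 27 °C), the hand-sanitizer gel falls in Class 3.
Total Class 3: (two 11.88 L containers = 23.76 L) + 13.75 L = 37.51 L.
That is within the Class 3 rail limit of 50 L.
Class 4.1 quantity: two 40 g packs = 80 g.
80 g is within the rail limit of 100 g for Class 4.1.
Class 3 and Class 4.1 may not share an outer package.

No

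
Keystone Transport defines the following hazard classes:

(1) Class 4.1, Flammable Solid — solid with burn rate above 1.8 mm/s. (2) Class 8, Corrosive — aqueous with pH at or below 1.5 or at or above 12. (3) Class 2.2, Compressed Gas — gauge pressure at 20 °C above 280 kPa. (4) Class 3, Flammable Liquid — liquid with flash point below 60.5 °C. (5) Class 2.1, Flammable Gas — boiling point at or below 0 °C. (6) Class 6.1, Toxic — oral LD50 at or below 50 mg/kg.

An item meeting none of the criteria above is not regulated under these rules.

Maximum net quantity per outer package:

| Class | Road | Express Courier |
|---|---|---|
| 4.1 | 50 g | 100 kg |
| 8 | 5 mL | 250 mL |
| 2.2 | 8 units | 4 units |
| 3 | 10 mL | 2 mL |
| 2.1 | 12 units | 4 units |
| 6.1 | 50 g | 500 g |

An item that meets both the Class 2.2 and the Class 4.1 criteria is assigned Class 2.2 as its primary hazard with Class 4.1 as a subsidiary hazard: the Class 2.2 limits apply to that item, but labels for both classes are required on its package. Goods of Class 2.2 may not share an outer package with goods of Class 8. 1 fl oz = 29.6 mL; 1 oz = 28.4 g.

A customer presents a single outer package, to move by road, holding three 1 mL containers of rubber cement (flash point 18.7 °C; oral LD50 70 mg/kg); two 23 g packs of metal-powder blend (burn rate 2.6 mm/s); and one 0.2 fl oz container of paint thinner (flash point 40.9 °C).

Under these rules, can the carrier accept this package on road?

Yes

The rubber cement has flash point 18.7 °C, which is < 60.5 °C, so it is Class 3 (Flammable Liquid).
Metal-powder blend: burn rate 2.6 mm/s > 1.8 mm/s → Class 4.1 (Flammable Solid).
With flash point 40.9 °C (< 60.5 °C), the paint thinner falls in Class 3.
Total Class 3: (three 1 mL containers = 3 mL) + (one 0.2 fl oz container = 5.92 mL) = 8.92 mL.
8.92 mL ≤ 10 mL (road limit, Class 3) — within limit.
Class 4.1 quantity: two 23 g packs = 46 g.
46 g is within the road limit of 50 g for Class 4.1.
The segregation rule (Class 2.2 with Class 8) does not apply to Class 3 with Class 4.1.
Every hazard class is within its road limit and no segregation rule is violated.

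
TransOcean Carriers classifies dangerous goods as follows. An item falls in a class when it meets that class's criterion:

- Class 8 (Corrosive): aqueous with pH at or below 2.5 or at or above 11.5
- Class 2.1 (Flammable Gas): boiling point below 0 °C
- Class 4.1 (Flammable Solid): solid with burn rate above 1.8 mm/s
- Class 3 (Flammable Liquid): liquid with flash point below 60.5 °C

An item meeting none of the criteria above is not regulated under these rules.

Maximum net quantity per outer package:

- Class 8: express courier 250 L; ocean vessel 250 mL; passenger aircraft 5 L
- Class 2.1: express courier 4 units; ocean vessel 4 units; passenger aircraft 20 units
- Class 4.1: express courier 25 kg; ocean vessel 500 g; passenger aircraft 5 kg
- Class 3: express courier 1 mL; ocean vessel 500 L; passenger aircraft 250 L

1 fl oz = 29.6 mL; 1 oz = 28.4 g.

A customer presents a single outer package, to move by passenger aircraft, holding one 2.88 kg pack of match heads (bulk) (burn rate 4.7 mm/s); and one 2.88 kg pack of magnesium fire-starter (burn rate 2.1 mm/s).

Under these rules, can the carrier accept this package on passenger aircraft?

No

Match heads (bulk): burn rate 4.7 mm/s > 1.8 mm/s → Class 4.1 (Flammable Solid).
Magnesium fire-starter: burn rate 2.1 mm/s > 1.8 mm/s → Class 4.1 (Flammable Solid).
Class 4.1 net quantity: 2.88 kg + 2.88 kg = 5.76 kg.
That exceeds the Class 4.1 passenger aircraft limit of 5 kg.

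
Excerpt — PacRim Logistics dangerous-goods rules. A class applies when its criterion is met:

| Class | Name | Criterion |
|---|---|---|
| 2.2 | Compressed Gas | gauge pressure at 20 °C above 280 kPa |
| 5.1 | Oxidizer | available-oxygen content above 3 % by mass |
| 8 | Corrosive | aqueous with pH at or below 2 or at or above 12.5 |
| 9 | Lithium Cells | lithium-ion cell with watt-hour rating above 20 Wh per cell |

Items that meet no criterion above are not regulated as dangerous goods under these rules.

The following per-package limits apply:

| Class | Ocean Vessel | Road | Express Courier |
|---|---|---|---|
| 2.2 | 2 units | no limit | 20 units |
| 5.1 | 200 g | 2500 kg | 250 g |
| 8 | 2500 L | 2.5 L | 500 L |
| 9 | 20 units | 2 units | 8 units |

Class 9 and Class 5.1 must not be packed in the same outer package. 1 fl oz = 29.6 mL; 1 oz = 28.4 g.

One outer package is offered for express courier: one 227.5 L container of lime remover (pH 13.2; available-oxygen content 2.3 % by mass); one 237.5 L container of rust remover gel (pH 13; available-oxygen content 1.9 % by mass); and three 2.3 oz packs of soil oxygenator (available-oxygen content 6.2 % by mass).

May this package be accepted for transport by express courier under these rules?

pH 13.2 meets the Class 8 criterion (Corrosive), so the lime remover is Class 8.
The rust remover gel has pH 13, which is ≥ 12.5, so it is Class 8 (Corrosive).
With available-oxygen content 6.2 % by mass (> 3 % by mass), the soil oxygenator falls in Class 5.1.
Total Class 8: 227.5 L + 237.5 L = 465 L.
465 L is within the express courier limit of 500 L for Class 8.
Class 5.1 quantity: three 2.3 oz packs = 195.96 g.
That is within the Class 5.1 express courier limit of 250 g.
The segregation rule (Class 9 with Class 5.1) does not apply to Class 8 with Class 5.1.
Every hazard class is within its express courier limit and no segregation rule is violated.

Yes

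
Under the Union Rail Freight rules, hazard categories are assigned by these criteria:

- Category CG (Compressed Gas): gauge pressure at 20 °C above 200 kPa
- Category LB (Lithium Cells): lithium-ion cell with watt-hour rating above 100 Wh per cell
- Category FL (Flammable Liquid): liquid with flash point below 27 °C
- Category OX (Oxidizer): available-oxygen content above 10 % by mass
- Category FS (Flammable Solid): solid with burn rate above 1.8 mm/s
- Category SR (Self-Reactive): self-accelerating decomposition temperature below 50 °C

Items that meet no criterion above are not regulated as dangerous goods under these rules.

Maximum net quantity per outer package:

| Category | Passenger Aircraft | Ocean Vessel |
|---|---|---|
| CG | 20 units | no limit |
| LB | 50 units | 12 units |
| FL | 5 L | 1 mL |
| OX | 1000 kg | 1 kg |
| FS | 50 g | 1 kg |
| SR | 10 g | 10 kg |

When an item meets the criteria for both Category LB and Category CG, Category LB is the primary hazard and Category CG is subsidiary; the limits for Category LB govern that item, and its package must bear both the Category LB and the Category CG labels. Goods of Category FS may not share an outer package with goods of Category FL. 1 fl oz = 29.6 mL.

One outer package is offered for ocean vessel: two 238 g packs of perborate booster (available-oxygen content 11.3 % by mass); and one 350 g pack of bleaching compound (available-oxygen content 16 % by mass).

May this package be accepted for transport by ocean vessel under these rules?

With available-oxygen content 11.3 % by mass (> 10 % by mass), the perborate booster falls in Category OX.
Available-oxygen content 16 % by mass meets the Category OX criterion (Oxidizer), so the bleaching compound is Category OX.
Category OX net quantity: (two 238 g packs = 476 g) + 350 g = 826 g.
826 g is within the ocean vessel limit of 1 kg for Category OX.

Yes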